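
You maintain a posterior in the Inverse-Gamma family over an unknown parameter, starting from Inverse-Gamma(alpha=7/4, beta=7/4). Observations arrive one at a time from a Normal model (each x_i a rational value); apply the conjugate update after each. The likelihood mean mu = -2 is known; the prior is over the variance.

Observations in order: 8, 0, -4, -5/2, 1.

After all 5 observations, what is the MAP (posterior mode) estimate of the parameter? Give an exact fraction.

23/2

obs 1: x=8 → posterior Inverse-Gamma(9/4, 207/4)
obs 2: x=0 → posterior Inverse-Gamma(11/4, 215/4)
obs 3: x=-4 → posterior Inverse-Gamma(13/4, 223/4)
obs 4: x=-5/2 → posterior Inverse-Gamma(15/4, 447/8)
obs 5: x=1 → posterior Inverse-Gamma(17/4, 483/8)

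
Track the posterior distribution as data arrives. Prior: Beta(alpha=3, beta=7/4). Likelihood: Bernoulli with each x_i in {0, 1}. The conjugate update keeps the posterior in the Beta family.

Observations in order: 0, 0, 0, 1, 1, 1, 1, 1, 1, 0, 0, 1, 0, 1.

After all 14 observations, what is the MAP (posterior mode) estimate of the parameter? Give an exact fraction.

obs 1: x=0 → posterior Beta(3, 11/4)
obs 2: x=0 → posterior Beta(3, 15/4)
obs 3: x=0 → posterior Beta(3, 19/4)
obs 4: x=1 → posterior Beta(4, 19/4)
obs 5: x=1 → posterior Beta(5, 19/4)
obs 6: x=1 → posterior Beta(6, 19/4)
obs 7: x=1 → posterior Beta(7, 19/4)
obs 8: x=1 → posterior Beta(8, 19/4)
obs 9: x=1 → posterior Beta(9, 19/4)
obs 10: x=0 → posterior Beta(9, 23/4)
obs 11: x=0 → posterior Beta(9, 27/4)
obs 12: x=1 → posterior Beta(10, 27/4)
obs 13: x=0 → posterior Beta(10, 31/4)
obs 14: x=1 → posterior Beta(11, 31/4)

40/67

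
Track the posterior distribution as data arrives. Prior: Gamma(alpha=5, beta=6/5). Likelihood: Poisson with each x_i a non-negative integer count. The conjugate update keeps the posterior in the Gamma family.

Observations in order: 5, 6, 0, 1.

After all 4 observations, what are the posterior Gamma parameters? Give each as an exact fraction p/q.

alpha=17, beta=26/5

obs 1: x=5 → posterior Gamma(10, 11/5)
obs 2: x=6 → posterior Gamma(16, 16/5)
obs 3: x=0 → posterior Gamma(16, 21/5)
obs 4: x=1 → posterior Gamma(17, 26/5)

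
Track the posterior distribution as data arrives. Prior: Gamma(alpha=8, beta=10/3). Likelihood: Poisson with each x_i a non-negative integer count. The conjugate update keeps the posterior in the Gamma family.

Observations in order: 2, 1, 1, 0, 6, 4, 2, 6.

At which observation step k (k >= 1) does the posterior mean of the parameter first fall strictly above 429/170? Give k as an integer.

obs 1: x=2 → posterior Gamma(10, 13/3)
obs 2: x=1 → posterior Gamma(11, 16/3)
obs 3: x=1 → posterior Gamma(12, 19/3)
obs 4: x=0 → posterior Gamma(12, 22/3)
obs 5: x=6 → posterior Gamma(18, 25/3)
obs 6: x=4 → posterior Gamma(22, 28/3)
obs 7: x=2 → posterior Gamma(24, 31/3)
obs 8: x=6 → posterior Gamma(30, 34/3)

k = 8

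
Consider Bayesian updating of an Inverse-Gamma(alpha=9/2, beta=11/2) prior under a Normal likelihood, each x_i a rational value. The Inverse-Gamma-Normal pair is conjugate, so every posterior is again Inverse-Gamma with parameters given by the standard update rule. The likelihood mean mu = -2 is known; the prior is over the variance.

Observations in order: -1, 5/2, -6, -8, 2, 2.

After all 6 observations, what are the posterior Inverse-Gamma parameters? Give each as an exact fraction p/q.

obs 1: x=-1 → posterior Inverse-Gamma(5, 6)
obs 2: x=5/2 → posterior Inverse-Gamma(11/2, 129/8)
obs 3: x=-6 → posterior Inverse-Gamma(6, 193/8)
obs 4: x=-8 → posterior Inverse-Gamma(13/2, 337/8)
obs 5: x=2 → posterior Inverse-Gamma(7, 401/8)
obs 6: x=2 → posterior Inverse-Gamma(15/2, 465/8)

alpha=15/2, beta=465/8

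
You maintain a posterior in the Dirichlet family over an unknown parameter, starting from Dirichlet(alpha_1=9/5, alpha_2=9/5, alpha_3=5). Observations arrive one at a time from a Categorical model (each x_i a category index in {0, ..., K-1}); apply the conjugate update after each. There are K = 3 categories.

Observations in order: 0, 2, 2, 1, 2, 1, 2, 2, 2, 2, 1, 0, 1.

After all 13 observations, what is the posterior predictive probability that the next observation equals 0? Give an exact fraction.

obs 1: x=0 → posterior Dirichlet(14/5, 9/5, 5)
obs 2: x=2 → posterior Dirichlet(14/5, 9/5, 6)
obs 3: x=2 → posterior Dirichlet(14/5, 9/5, 7)
obs 4: x=1 → posterior Dirichlet(14/5, 14/5, 7)
obs 5: x=2 → posterior Dirichlet(14/5, 14/5, 8)
obs 6: x=1 → posterior Dirichlet(14/5, 19/5, 8)
obs 7: x=2 → posterior Dirichlet(14/5, 19/5, 9)
obs 8: x=2 → posterior Dirichlet(14/5, 19/5, 10)
obs 9: x=2 → posterior Dirichlet(14/5, 19/5, 11)
obs 10: x=2 → posterior Dirichlet(14/5, 19/5, 12)
obs 11: x=1 → posterior Dirichlet(14/5, 24/5, 12)
obs 12: x=0 → posterior Dirichlet(19/5, 24/5, 12)
obs 13: x=1 → posterior Dirichlet(19/5, 29/5, 12)

19/108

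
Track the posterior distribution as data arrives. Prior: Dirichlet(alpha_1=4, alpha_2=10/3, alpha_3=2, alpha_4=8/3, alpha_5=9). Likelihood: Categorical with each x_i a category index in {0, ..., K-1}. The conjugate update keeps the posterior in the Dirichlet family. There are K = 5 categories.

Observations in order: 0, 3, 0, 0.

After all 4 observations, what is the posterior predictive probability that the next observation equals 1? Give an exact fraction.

obs 1: x=0 → posterior Dirichlet(5, 10/3, 2, 8/3, 9)
obs 2: x=3 → posterior Dirichlet(5, 10/3, 2, 11/3, 9)
obs 3: x=0 → posterior Dirichlet(6, 10/3, 2, 11/3, 9)
obs 4: x=0 → posterior Dirichlet(7, 10/3, 2, 11/3, 9)

2/15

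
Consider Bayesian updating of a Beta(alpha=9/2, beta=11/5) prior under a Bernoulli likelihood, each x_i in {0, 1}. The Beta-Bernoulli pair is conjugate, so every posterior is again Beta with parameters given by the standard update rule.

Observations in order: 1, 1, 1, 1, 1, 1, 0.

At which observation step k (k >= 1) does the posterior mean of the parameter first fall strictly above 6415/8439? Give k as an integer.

obs 1: x=1 → posterior Beta(11/2, 11/5)
obs 2: x=1 → posterior Beta(13/2, 11/5)
obs 3: x=1 → posterior Beta(15/2, 11/5)
obs 4: x=1 → posterior Beta(17/2, 11/5)
obs 5: x=1 → posterior Beta(19/2, 11/5)
obs 6: x=1 → posterior Beta(21/2, 11/5)
obs 7: x=0 → posterior Beta(21/2, 16/5)

k = 3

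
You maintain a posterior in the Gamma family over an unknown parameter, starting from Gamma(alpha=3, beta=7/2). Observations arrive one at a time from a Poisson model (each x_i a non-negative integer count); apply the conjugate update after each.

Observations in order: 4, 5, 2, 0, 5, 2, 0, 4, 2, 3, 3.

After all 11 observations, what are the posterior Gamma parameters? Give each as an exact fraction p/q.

obs 1: x=4 → posterior Gamma(7, 9/2)
obs 2: x=5 → posterior Gamma(12, 11/2)
obs 3: x=2 → posterior Gamma(14, 13/2)
obs 4: x=0 → posterior Gamma(14, 15/2)
obs 5: x=5 → posterior Gamma(19, 17/2)
obs 6: x=2 → posterior Gamma(21, 19/2)
obs 7: x=0 → posterior Gamma(21, 21/2)
obs 8: x=4 → posterior Gamma(25, 23/2)
obs 9: x=2 → posterior Gamma(27, 25/2)
obs 10: x=3 → posterior Gamma(30, 27/2)
obs 11: x=3 → posterior Gamma(33, 29/2)

alpha=33, beta=29/2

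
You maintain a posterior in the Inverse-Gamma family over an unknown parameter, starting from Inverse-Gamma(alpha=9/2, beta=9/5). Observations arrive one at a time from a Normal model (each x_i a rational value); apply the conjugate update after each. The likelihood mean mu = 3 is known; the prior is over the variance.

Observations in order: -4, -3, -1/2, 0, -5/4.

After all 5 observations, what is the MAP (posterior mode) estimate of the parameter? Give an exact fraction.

10233/1280

obs 1: x=-4 → posterior Inverse-Gamma(5, 263/10)
obs 2: x=-3 → posterior Inverse-Gamma(11/2, 443/10)
obs 3: x=-1/2 → posterior Inverse-Gamma(6, 2017/40)
obs 4: x=0 → posterior Inverse-Gamma(13/2, 2197/40)
obs 5: x=-5/4 → posterior Inverse-Gamma(7, 10233/160)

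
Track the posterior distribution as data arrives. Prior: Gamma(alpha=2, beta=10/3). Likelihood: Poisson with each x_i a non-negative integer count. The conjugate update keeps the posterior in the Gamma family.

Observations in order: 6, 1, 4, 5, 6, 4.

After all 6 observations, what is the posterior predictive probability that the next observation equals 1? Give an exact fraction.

obs 1: x=6 → posterior Gamma(8, 13/3)
obs 2: x=1 → posterior Gamma(9, 16/3)
obs 3: x=4 → posterior Gamma(13, 19/3)
obs 4: x=5 → posterior Gamma(18, 22/3)
obs 5: x=6 → posterior Gamma(24, 25/3)
obs 6: x=4 → posterior Gamma(28, 28/3)

2784223941513283488456109173282626888269824/17761887753093897979823770061456102763834271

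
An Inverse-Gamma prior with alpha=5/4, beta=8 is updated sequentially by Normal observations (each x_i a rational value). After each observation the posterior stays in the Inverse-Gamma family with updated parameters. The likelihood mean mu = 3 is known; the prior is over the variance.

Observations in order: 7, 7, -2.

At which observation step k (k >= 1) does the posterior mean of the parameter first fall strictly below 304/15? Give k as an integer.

obs 1: x=7 → posterior Inverse-Gamma(7/4, 16)
obs 2: x=7 → posterior Inverse-Gamma(9/4, 24)
obs 3: x=-2 → posterior Inverse-Gamma(11/4, 73/2)

k = 2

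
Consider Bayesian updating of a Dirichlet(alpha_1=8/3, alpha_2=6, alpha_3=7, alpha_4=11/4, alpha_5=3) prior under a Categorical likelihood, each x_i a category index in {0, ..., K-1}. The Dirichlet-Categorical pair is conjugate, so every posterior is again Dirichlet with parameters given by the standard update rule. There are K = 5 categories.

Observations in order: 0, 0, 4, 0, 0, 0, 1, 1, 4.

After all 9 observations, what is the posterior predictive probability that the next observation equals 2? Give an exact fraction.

obs 1: x=0 → posterior Dirichlet(11/3, 6, 7, 11/4, 3)
obs 2: x=0 → posterior Dirichlet(14/3, 6, 7, 11/4, 3)
obs 3: x=4 → posterior Dirichlet(14/3, 6, 7, 11/4, 4)
obs 4: x=0 → posterior Dirichlet(17/3, 6, 7, 11/4, 4)
obs 5: x=0 → posterior Dirichlet(20/3, 6, 7, 11/4, 4)
obs 6: x=0 → posterior Dirichlet(23/3, 6, 7, 11/4, 4)
obs 7: x=1 → posterior Dirichlet(23/3, 7, 7, 11/4, 4)
obs 8: x=1 → posterior Dirichlet(23/3, 8, 7, 11/4, 4)
obs 9: x=4 → posterior Dirichlet(23/3, 8, 7, 11/4, 5)

84/365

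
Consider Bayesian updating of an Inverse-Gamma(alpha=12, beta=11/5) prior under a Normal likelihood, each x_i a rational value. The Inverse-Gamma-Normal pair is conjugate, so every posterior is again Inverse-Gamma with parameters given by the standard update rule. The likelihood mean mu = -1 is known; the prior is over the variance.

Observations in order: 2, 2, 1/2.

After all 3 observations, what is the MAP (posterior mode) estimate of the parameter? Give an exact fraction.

17/20

obs 1: x=2 → posterior Inverse-Gamma(25/2, 67/10)
obs 2: x=2 → posterior Inverse-Gamma(13, 56/5)
obs 3: x=1/2 → posterior Inverse-Gamma(27/2, 493/40)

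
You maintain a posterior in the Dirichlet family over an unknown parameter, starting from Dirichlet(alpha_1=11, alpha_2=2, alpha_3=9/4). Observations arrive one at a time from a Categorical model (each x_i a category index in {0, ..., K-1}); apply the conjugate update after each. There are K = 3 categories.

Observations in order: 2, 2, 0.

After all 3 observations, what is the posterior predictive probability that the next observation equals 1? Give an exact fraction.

8/73

obs 1: x=2 → posterior Dirichlet(11, 2, 13/4)
obs 2: x=2 → posterior Dirichlet(11, 2, 17/4)
obs 3: x=0 → posterior Dirichlet(12, 2, 17/4)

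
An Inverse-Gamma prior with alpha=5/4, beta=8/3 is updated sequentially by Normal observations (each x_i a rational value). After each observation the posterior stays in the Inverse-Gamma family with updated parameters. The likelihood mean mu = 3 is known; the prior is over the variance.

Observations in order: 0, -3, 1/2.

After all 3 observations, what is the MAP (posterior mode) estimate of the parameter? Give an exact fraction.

679/90

obs 1: x=0 → posterior Inverse-Gamma(7/4, 43/6)
obs 2: x=-3 → posterior Inverse-Gamma(9/4, 151/6)
obs 3: x=1/2 → posterior Inverse-Gamma(11/4, 679/24)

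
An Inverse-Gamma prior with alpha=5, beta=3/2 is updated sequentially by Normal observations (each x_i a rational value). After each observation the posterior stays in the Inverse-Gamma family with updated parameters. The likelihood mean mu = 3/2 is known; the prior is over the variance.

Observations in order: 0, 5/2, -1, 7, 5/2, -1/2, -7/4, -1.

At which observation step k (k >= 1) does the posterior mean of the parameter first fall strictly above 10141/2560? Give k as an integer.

obs 1: x=0 → posterior Inverse-Gamma(11/2, 21/8)
obs 2: x=5/2 → posterior Inverse-Gamma(6, 25/8)
obs 3: x=-1 → posterior Inverse-Gamma(13/2, 25/4)
obs 4: x=7 → posterior Inverse-Gamma(7, 171/8)
obs 5: x=5/2 → posterior Inverse-Gamma(15/2, 175/8)
obs 6: x=-1/2 → posterior Inverse-Gamma(8, 191/8)
obs 7: x=-7/4 → posterior Inverse-Gamma(17/2, 933/32)
obs 8: x=-1 → posterior Inverse-Gamma(9, 1033/32)

k = 8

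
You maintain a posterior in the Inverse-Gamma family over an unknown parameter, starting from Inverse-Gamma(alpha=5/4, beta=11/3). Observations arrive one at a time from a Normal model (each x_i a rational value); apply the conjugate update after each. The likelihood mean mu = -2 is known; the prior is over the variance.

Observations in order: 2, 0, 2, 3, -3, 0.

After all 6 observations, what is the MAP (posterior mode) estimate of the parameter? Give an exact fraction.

obs 1: x=2 → posterior Inverse-Gamma(7/4, 35/3)
obs 2: x=0 → posterior Inverse-Gamma(9/4, 41/3)
obs 3: x=2 → posterior Inverse-Gamma(11/4, 65/3)
obs 4: x=3 → posterior Inverse-Gamma(13/4, 205/6)
obs 5: x=-3 → posterior Inverse-Gamma(15/4, 104/3)
obs 6: x=0 → posterior Inverse-Gamma(17/4, 110/3)

440/63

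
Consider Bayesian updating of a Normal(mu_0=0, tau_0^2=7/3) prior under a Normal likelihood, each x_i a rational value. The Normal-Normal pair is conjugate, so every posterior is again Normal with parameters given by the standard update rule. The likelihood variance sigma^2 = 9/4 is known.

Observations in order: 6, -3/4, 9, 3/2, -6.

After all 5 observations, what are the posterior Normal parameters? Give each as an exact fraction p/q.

obs 1: x=6 → posterior Normal(168/55, 63/55)
obs 2: x=-3/4 → posterior Normal(147/83, 63/83)
obs 3: x=9 → posterior Normal(133/37, 21/37)
obs 4: x=3/2 → posterior Normal(441/139, 63/139)
obs 5: x=-6 → posterior Normal(273/167, 63/167)

mu_0=273/167, tau_0^2=63/167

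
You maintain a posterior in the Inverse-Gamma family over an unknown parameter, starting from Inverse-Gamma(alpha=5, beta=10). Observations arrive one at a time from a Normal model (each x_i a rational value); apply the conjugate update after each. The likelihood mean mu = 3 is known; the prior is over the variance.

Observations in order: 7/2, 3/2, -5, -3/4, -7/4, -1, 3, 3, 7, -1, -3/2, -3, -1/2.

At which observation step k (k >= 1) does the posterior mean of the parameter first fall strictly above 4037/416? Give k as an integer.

k = 6

obs 1: x=7/2 → posterior Inverse-Gamma(11/2, 81/8)
obs 2: x=3/2 → posterior Inverse-Gamma(6, 45/4)
obs 3: x=-5 → posterior Inverse-Gamma(13/2, 173/4)
obs 4: x=-3/4 → posterior Inverse-Gamma(7, 1609/32)
obs 5: x=-7/4 → posterior Inverse-Gamma(15/2, 985/16)
obs 6: x=-1 → posterior Inverse-Gamma(8, 1113/16)
obs 7: x=3 → posterior Inverse-Gamma(17/2, 1113/16)
obs 8: x=3 → posterior Inverse-Gamma(9, 1113/16)
obs 9: x=7 → posterior Inverse-Gamma(19/2, 1241/16)
obs 10: x=-1 → posterior Inverse-Gamma(10, 1369/16)
obs 11: x=-3/2 → posterior Inverse-Gamma(21/2, 1531/16)
obs 12: x=-3 → posterior Inverse-Gamma(11, 1819/16)
obs 13: x=-1/2 → posterior Inverse-Gamma(23/2, 1917/16)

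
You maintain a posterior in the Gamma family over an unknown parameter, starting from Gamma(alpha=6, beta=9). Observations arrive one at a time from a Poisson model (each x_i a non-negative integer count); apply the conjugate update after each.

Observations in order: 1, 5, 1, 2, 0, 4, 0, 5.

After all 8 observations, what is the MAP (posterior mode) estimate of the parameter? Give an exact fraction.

obs 1: x=1 → posterior Gamma(7, 10)
obs 2: x=5 → posterior Gamma(12, 11)
obs 3: x=1 → posterior Gamma(13, 12)
obs 4: x=2 → posterior Gamma(15, 13)
obs 5: x=0 → posterior Gamma(15, 14)
obs 6: x=4 → posterior Gamma(19, 15)
obs 7: x=0 → posterior Gamma(19, 16)
obs 8: x=5 → posterior Gamma(24, 17)

23/17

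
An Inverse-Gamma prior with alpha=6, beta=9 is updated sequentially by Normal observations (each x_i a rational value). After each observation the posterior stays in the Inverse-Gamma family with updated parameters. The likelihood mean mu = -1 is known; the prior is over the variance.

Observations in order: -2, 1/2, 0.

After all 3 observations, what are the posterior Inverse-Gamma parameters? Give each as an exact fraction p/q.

obs 1: x=-2 → posterior Inverse-Gamma(13/2, 19/2)
obs 2: x=1/2 → posterior Inverse-Gamma(7, 85/8)
obs 3: x=0 → posterior Inverse-Gamma(15/2, 89/8)

alpha=15/2, beta=89/8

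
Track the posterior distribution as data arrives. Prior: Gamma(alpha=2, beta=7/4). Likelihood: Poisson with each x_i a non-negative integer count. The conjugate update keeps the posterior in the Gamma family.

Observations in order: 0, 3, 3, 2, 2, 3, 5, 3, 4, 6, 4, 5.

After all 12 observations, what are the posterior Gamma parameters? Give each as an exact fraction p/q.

obs 1: x=0 → posterior Gamma(2, 11/4)
obs 2: x=3 → posterior Gamma(5, 15/4)
obs 3: x=3 → posterior Gamma(8, 19/4)
obs 4: x=2 → posterior Gamma(10, 23/4)
obs 5: x=2 → posterior Gamma(12, 27/4)
obs 6: x=3 → posterior Gamma(15, 31/4)
obs 7: x=5 → posterior Gamma(20, 35/4)
obs 8: x=3 → posterior Gamma(23, 39/4)
obs 9: x=4 → posterior Gamma(27, 43/4)
obs 10: x=6 → posterior Gamma(33, 47/4)
obs 11: x=4 → posterior Gamma(37, 51/4)
obs 12: x=5 → posterior Gamma(42, 55/4)

alpha=42, beta=55/4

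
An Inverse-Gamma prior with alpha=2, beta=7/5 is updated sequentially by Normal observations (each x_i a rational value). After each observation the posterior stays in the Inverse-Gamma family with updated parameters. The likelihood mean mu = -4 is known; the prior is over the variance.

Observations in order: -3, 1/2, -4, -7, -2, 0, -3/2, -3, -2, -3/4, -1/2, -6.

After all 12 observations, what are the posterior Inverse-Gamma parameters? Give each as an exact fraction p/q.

obs 1: x=-3 → posterior Inverse-Gamma(5/2, 19/10)
obs 2: x=1/2 → posterior Inverse-Gamma(3, 481/40)
obs 3: x=-4 → posterior Inverse-Gamma(7/2, 481/40)
obs 4: x=-7 → posterior Inverse-Gamma(4, 661/40)
obs 5: x=-2 → posterior Inverse-Gamma(9/2, 741/40)
obs 6: x=0 → posterior Inverse-Gamma(5, 1061/40)
obs 7: x=-3/2 → posterior Inverse-Gamma(11/2, 593/20)
obs 8: x=-3 → posterior Inverse-Gamma(6, 603/20)
obs 9: x=-2 → posterior Inverse-Gamma(13/2, 643/20)
obs 10: x=-3/4 → posterior Inverse-Gamma(7, 5989/160)
obs 11: x=-1/2 → posterior Inverse-Gamma(15/2, 6969/160)
obs 12: x=-6 → posterior Inverse-Gamma(8, 7289/160)

alpha=8, beta=7289/160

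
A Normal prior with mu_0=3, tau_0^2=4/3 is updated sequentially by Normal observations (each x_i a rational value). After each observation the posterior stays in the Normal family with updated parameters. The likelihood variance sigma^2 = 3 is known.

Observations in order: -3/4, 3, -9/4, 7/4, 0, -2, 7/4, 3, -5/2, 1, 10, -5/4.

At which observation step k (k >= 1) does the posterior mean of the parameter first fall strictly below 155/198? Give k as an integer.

obs 1: x=-3/4 → posterior Normal(24/13, 12/13)
obs 2: x=3 → posterior Normal(36/17, 12/17)
obs 3: x=-9/4 → posterior Normal(9/7, 4/7)
obs 4: x=7/4 → posterior Normal(34/25, 12/25)
obs 5: x=0 → posterior Normal(34/29, 12/29)
obs 6: x=-2 → posterior Normal(26/33, 4/11)
obs 7: x=7/4 → posterior Normal(33/37, 12/37)
obs 8: x=3 → posterior Normal(45/41, 12/41)
obs 9: x=-5/2 → posterior Normal(7/9, 4/15)
obs 10: x=1 → posterior Normal(39/49, 12/49)
obs 11: x=10 → posterior Normal(79/53, 12/53)
obs 12: x=-5/4 → posterior Normal(74/57, 4/19)

k = 9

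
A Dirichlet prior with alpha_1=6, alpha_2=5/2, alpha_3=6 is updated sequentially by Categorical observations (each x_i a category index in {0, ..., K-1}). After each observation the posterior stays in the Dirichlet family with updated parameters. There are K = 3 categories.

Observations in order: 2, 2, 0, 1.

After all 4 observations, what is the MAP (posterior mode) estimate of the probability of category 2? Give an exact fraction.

14/31

obs 1: x=2 → posterior Dirichlet(6, 5/2, 7)
obs 2: x=2 → posterior Dirichlet(6, 5/2, 8)
obs 3: x=0 → posterior Dirichlet(7, 5/2, 8)
obs 4: x=1 → posterior Dirichlet(7, 7/2, 8)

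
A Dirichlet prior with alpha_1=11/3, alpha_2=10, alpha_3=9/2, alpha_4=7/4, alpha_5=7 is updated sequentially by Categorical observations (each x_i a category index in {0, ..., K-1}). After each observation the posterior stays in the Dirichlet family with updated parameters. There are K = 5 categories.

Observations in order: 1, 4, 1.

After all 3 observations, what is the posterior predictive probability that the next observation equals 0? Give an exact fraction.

obs 1: x=1 → posterior Dirichlet(11/3, 11, 9/2, 7/4, 7)
obs 2: x=4 → posterior Dirichlet(11/3, 11, 9/2, 7/4, 8)
obs 3: x=1 → posterior Dirichlet(11/3, 12, 9/2, 7/4, 8)

44/359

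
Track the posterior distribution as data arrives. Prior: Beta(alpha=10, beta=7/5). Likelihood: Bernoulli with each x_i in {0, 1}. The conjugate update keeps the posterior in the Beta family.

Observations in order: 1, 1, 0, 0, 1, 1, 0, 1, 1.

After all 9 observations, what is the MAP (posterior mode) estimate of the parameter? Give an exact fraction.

obs 1: x=1 → posterior Beta(11, 7/5)
obs 2: x=1 → posterior Beta(12, 7/5)
obs 3: x=0 → posterior Beta(12, 12/5)
obs 4: x=0 → posterior Beta(12, 17/5)
obs 5: x=1 → posterior Beta(13, 17/5)
obs 6: x=1 → posterior Beta(14, 17/5)
obs 7: x=0 → posterior Beta(14, 22/5)
obs 8: x=1 → posterior Beta(15, 22/5)
obs 9: x=1 → posterior Beta(16, 22/5)

75/92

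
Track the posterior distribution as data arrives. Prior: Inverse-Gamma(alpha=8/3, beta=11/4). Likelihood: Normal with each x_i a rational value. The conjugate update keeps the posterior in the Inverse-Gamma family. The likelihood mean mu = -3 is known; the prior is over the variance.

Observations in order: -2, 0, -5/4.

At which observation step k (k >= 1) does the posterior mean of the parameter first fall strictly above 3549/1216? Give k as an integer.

obs 1: x=-2 → posterior Inverse-Gamma(19/6, 13/4)
obs 2: x=0 → posterior Inverse-Gamma(11/3, 31/4)
obs 3: x=-5/4 → posterior Inverse-Gamma(25/6, 297/32)

k = 3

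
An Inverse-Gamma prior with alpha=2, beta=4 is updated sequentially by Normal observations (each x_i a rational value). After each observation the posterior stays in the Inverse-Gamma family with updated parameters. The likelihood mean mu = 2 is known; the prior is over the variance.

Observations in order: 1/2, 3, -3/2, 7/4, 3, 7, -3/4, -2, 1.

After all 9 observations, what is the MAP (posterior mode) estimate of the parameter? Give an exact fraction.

593/120

obs 1: x=1/2 → posterior Inverse-Gamma(5/2, 41/8)
obs 2: x=3 → posterior Inverse-Gamma(3, 45/8)
obs 3: x=-3/2 → posterior Inverse-Gamma(7/2, 47/4)
obs 4: x=7/4 → posterior Inverse-Gamma(4, 377/32)
obs 5: x=3 → posterior Inverse-Gamma(9/2, 393/32)
obs 6: x=7 → posterior Inverse-Gamma(5, 793/32)
obs 7: x=-3/4 → posterior Inverse-Gamma(11/2, 457/16)
obs 8: x=-2 → posterior Inverse-Gamma(6, 585/16)
obs 9: x=1 → posterior Inverse-Gamma(13/2, 593/16)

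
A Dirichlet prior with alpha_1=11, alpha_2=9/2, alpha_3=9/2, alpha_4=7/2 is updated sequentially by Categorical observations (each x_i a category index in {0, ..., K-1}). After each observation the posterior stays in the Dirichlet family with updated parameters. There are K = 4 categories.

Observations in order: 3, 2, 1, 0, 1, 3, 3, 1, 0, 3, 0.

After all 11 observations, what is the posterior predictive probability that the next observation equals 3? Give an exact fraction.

obs 1: x=3 → posterior Dirichlet(11, 9/2, 9/2, 9/2)
obs 2: x=2 → posterior Dirichlet(11, 9/2, 11/2, 9/2)
obs 3: x=1 → posterior Dirichlet(11, 11/2, 11/2, 9/2)
obs 4: x=0 → posterior Dirichlet(12, 11/2, 11/2, 9/2)
obs 5: x=1 → posterior Dirichlet(12, 13/2, 11/2, 9/2)
obs 6: x=3 → posterior Dirichlet(12, 13/2, 11/2, 11/2)
obs 7: x=3 → posterior Dirichlet(12, 13/2, 11/2, 13/2)
obs 8: x=1 → posterior Dirichlet(12, 15/2, 11/2, 13/2)
obs 9: x=0 → posterior Dirichlet(13, 15/2, 11/2, 13/2)
obs 10: x=3 → posterior Dirichlet(13, 15/2, 11/2, 15/2)
obs 11: x=0 → posterior Dirichlet(14, 15/2, 11/2, 15/2)

5/23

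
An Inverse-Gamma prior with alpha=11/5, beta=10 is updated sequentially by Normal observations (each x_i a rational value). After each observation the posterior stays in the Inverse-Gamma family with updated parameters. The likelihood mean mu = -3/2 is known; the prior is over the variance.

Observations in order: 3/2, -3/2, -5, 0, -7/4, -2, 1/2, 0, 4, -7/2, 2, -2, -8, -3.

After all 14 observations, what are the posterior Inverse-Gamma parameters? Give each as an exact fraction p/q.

alpha=46/5, beta=2261/32

obs 1: x=3/2 → posterior Inverse-Gamma(27/10, 29/2)
obs 2: x=-3/2 → posterior Inverse-Gamma(16/5, 29/2)
obs 3: x=-5 → posterior Inverse-Gamma(37/10, 165/8)
obs 4: x=0 → posterior Inverse-Gamma(21/5, 87/4)
obs 5: x=-7/4 → posterior Inverse-Gamma(47/10, 697/32)
obs 6: x=-2 → posterior Inverse-Gamma(26/5, 701/32)
obs 7: x=1/2 → posterior Inverse-Gamma(57/10, 765/32)
obs 8: x=0 → posterior Inverse-Gamma(31/5, 801/32)
obs 9: x=4 → posterior Inverse-Gamma(67/10, 1285/32)
obs 10: x=-7/2 → posterior Inverse-Gamma(36/5, 1349/32)
obs 11: x=2 → posterior Inverse-Gamma(77/10, 1545/32)
obs 12: x=-2 → posterior Inverse-Gamma(41/5, 1549/32)
obs 13: x=-8 → posterior Inverse-Gamma(87/10, 2225/32)
obs 14: x=-3 → posterior Inverse-Gamma(46/5, 2261/32)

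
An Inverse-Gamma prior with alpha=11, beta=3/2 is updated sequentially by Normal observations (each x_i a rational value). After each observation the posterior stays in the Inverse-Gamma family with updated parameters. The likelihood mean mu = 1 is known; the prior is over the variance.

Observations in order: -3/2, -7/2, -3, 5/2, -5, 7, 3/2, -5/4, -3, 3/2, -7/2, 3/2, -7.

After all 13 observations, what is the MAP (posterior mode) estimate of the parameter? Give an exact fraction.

obs 1: x=-3/2 → posterior Inverse-Gamma(23/2, 37/8)
obs 2: x=-7/2 → posterior Inverse-Gamma(12, 59/4)
obs 3: x=-3 → posterior Inverse-Gamma(25/2, 91/4)
obs 4: x=5/2 → posterior Inverse-Gamma(13, 191/8)
obs 5: x=-5 → posterior Inverse-Gamma(27/2, 335/8)
obs 6: x=7 → posterior Inverse-Gamma(14, 479/8)
obs 7: x=3/2 → posterior Inverse-Gamma(29/2, 60)
obs 8: x=-5/4 → posterior Inverse-Gamma(15, 2001/32)
obs 9: x=-3 → posterior Inverse-Gamma(31/2, 2257/32)
obs 10: x=3/2 → posterior Inverse-Gamma(16, 2261/32)
obs 11: x=-7/2 → posterior Inverse-Gamma(33/2, 2585/32)
obs 12: x=3/2 → posterior Inverse-Gamma(17, 2589/32)
obs 13: x=-7 → posterior Inverse-Gamma(35/2, 3613/32)

3613/592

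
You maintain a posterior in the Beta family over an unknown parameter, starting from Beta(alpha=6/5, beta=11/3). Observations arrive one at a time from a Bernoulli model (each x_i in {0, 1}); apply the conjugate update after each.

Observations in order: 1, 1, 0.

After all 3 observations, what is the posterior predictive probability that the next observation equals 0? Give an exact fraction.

obs 1: x=1 → posterior Beta(11/5, 11/3)
obs 2: x=1 → posterior Beta(16/5, 11/3)
obs 3: x=0 → posterior Beta(16/5, 14/3)

35/59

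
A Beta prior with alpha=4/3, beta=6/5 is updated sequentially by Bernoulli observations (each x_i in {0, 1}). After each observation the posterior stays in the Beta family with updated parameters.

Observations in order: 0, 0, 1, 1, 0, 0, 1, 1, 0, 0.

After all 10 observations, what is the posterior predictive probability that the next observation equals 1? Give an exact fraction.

20/47

obs 1: x=0 → posterior Beta(4/3, 11/5)
obs 2: x=0 → posterior Beta(4/3, 16/5)
obs 3: x=1 → posterior Beta(7/3, 16/5)
obs 4: x=1 → posterior Beta(10/3, 16/5)
obs 5: x=0 → posterior Beta(10/3, 21/5)
obs 6: x=0 → posterior Beta(10/3, 26/5)
obs 7: x=1 → posterior Beta(13/3, 26/5)
obs 8: x=1 → posterior Beta(16/3, 26/5)
obs 9: x=0 → posterior Beta(16/3, 31/5)
obs 10: x=0 → posterior Beta(16/3, 36/5)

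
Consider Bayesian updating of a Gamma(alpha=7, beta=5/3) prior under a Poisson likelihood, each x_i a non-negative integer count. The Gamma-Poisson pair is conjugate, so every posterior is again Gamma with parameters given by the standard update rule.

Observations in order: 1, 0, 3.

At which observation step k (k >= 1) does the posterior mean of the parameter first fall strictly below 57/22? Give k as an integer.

k = 2

obs 1: x=1 → posterior Gamma(8, 8/3)
obs 2: x=0 → posterior Gamma(8, 11/3)
obs 3: x=3 → posterior Gamma(11, 14/3)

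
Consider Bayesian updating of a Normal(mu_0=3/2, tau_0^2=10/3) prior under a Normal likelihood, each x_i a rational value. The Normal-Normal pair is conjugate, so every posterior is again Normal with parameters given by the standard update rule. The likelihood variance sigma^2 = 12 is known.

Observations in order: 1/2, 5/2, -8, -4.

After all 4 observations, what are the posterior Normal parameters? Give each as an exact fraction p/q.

obs 1: x=1/2 → posterior Normal(59/46, 60/23)
obs 2: x=5/2 → posterior Normal(3/2, 15/7)
obs 3: x=-8 → posterior Normal(2/33, 20/11)
obs 4: x=-4 → posterior Normal(-9/19, 30/19)

mu_0=-9/19, tau_0^2=30/19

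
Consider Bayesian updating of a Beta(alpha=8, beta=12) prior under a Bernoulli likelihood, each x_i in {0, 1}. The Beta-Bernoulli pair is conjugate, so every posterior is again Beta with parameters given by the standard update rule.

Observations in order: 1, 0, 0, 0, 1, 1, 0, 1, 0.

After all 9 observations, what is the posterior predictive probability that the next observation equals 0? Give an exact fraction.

obs 1: x=1 → posterior Beta(9, 12)
obs 2: x=0 → posterior Beta(9, 13)
obs 3: x=0 → posterior Beta(9, 14)
obs 4: x=0 → posterior Beta(9, 15)
obs 5: x=1 → posterior Beta(10, 15)
obs 6: x=1 → posterior Beta(11, 15)
obs 7: x=0 → posterior Beta(11, 16)
obs 8: x=1 → posterior Beta(12, 16)
obs 9: x=0 → posterior Beta(12, 17)

17/29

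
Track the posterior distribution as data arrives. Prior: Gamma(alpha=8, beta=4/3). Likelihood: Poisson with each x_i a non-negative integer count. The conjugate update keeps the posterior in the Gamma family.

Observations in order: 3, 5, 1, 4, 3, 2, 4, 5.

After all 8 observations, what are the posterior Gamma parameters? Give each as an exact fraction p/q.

obs 1: x=3 → posterior Gamma(11, 7/3)
obs 2: x=5 → posterior Gamma(16, 10/3)
obs 3: x=1 → posterior Gamma(17, 13/3)
obs 4: x=4 → posterior Gamma(21, 16/3)
obs 5: x=3 → posterior Gamma(24, 19/3)
obs 6: x=2 → posterior Gamma(26, 22/3)
obs 7: x=4 → posterior Gamma(30, 25/3)
obs 8: x=5 → posterior Gamma(35, 28/3)

alpha=35, beta=28/3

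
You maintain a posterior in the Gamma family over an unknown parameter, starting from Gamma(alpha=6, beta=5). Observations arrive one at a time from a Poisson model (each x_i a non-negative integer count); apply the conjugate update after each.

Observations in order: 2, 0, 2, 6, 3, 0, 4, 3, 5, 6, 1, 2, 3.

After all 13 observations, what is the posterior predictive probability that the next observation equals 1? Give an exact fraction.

40755495257922278021555494819709613956089554458457931776/184144368549628275143663229532787625188711914273876985521

obs 1: x=2 → posterior Gamma(8, 6)
obs 2: x=0 → posterior Gamma(8, 7)
obs 3: x=2 → posterior Gamma(10, 8)
obs 4: x=6 → posterior Gamma(16, 9)
obs 5: x=3 → posterior Gamma(19, 10)
obs 6: x=0 → posterior Gamma(19, 11)
obs 7: x=4 → posterior Gamma(23, 12)
obs 8: x=3 → posterior Gamma(26, 13)
obs 9: x=5 → posterior Gamma(31, 14)
obs 10: x=6 → posterior Gamma(37, 15)
obs 11: x=1 → posterior Gamma(38, 16)
obs 12: x=2 → posterior Gamma(40, 17)
obs 13: x=3 → posterior Gamma(43, 18)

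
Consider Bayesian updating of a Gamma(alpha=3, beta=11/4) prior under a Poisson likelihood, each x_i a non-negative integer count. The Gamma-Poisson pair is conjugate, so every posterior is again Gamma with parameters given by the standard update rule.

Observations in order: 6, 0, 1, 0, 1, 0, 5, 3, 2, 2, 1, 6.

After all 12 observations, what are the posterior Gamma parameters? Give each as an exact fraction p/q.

alpha=30, beta=59/4

obs 1: x=6 → posterior Gamma(9, 15/4)
obs 2: x=0 → posterior Gamma(9, 19/4)
obs 3: x=1 → posterior Gamma(10, 23/4)
obs 4: x=0 → posterior Gamma(10, 27/4)
obs 5: x=1 → posterior Gamma(11, 31/4)
obs 6: x=0 → posterior Gamma(11, 35/4)
obs 7: x=5 → posterior Gamma(16, 39/4)
obs 8: x=3 → posterior Gamma(19, 43/4)
obs 9: x=2 → posterior Gamma(21, 47/4)
obs 10: x=2 → posterior Gamma(23, 51/4)
obs 11: x=1 → posterior Gamma(24, 55/4)
obs 12: x=6 → posterior Gamma(30, 59/4)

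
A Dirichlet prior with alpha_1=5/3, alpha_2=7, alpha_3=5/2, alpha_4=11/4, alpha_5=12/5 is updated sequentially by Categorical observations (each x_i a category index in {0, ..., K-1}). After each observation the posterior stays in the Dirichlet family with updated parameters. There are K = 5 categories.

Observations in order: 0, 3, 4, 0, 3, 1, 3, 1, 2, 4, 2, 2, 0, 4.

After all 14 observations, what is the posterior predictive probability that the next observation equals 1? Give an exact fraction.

obs 1: x=0 → posterior Dirichlet(8/3, 7, 5/2, 11/4, 12/5)
obs 2: x=3 → posterior Dirichlet(8/3, 7, 5/2, 15/4, 12/5)
obs 3: x=4 → posterior Dirichlet(8/3, 7, 5/2, 15/4, 17/5)
obs 4: x=0 → posterior Dirichlet(11/3, 7, 5/2, 15/4, 17/5)
obs 5: x=3 → posterior Dirichlet(11/3, 7, 5/2, 19/4, 17/5)
obs 6: x=1 → posterior Dirichlet(11/3, 8, 5/2, 19/4, 17/5)
obs 7: x=3 → posterior Dirichlet(11/3, 8, 5/2, 23/4, 17/5)
obs 8: x=1 → posterior Dirichlet(11/3, 9, 5/2, 23/4, 17/5)
obs 9: x=2 → posterior Dirichlet(11/3, 9, 7/2, 23/4, 17/5)
obs 10: x=4 → posterior Dirichlet(11/3, 9, 7/2, 23/4, 22/5)
obs 11: x=2 → posterior Dirichlet(11/3, 9, 9/2, 23/4, 22/5)
obs 12: x=2 → posterior Dirichlet(11/3, 9, 11/2, 23/4, 22/5)
obs 13: x=0 → posterior Dirichlet(14/3, 9, 11/2, 23/4, 22/5)
obs 14: x=4 → posterior Dirichlet(14/3, 9, 11/2, 23/4, 27/5)

540/1819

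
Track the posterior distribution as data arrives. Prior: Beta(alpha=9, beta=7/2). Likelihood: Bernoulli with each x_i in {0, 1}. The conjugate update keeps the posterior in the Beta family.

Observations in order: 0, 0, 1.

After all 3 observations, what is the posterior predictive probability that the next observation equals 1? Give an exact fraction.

20/31

obs 1: x=0 → posterior Beta(9, 9/2)
obs 2: x=0 → posterior Beta(9, 11/2)
obs 3: x=1 → posterior Beta(10, 11/2)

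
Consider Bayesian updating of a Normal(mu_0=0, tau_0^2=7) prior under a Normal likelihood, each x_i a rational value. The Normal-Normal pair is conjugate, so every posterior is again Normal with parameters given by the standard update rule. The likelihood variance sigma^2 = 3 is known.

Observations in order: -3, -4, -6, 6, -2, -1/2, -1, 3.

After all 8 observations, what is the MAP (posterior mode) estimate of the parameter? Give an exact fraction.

obs 1: x=-3 → posterior Normal(-21/10, 21/10)
obs 2: x=-4 → posterior Normal(-49/17, 21/17)
obs 3: x=-6 → posterior Normal(-91/24, 7/8)
obs 4: x=6 → posterior Normal(-49/31, 21/31)
obs 5: x=-2 → posterior Normal(-63/38, 21/38)
obs 6: x=-1/2 → posterior Normal(-133/90, 7/15)
obs 7: x=-1 → posterior Normal(-147/104, 21/52)
obs 8: x=3 → posterior Normal(-105/118, 21/59)

-105/118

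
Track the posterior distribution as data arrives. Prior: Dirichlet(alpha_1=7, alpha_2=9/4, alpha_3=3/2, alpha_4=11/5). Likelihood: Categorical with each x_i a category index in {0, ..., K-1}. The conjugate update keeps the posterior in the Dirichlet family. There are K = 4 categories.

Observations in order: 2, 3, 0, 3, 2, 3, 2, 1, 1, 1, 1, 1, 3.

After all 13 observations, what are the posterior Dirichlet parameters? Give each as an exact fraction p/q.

alpha_1=8, alpha_2=29/4, alpha_3=9/2, alpha_4=31/5

obs 1: x=2 → posterior Dirichlet(7, 9/4, 5/2, 11/5)
obs 2: x=3 → posterior Dirichlet(7, 9/4, 5/2, 16/5)
obs 3: x=0 → posterior Dirichlet(8, 9/4, 5/2, 16/5)
obs 4: x=3 → posterior Dirichlet(8, 9/4, 5/2, 21/5)
obs 5: x=2 → posterior Dirichlet(8, 9/4, 7/2, 21/5)
obs 6: x=3 → posterior Dirichlet(8, 9/4, 7/2, 26/5)
obs 7: x=2 → posterior Dirichlet(8, 9/4, 9/2, 26/5)
obs 8: x=1 → posterior Dirichlet(8, 13/4, 9/2, 26/5)
obs 9: x=1 → posterior Dirichlet(8, 17/4, 9/2, 26/5)
obs 10: x=1 → posterior Dirichlet(8, 21/4, 9/2, 26/5)
obs 11: x=1 → posterior Dirichlet(8, 25/4, 9/2, 26/5)
obs 12: x=1 → posterior Dirichlet(8, 29/4, 9/2, 26/5)
obs 13: x=3 → posterior Dirichlet(8, 29/4, 9/2, 31/5)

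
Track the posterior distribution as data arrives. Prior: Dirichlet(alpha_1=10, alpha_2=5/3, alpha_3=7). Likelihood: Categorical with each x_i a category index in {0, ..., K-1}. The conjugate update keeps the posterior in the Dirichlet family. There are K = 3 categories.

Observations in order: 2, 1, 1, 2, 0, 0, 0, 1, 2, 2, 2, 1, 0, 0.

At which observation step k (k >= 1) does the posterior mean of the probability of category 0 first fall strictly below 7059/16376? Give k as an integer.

obs 1: x=2 → posterior Dirichlet(10, 5/3, 8)
obs 2: x=1 → posterior Dirichlet(10, 8/3, 8)
obs 3: x=1 → posterior Dirichlet(10, 11/3, 8)
obs 4: x=2 → posterior Dirichlet(10, 11/3, 9)
obs 5: x=0 → posterior Dirichlet(11, 11/3, 9)
obs 6: x=0 → posterior Dirichlet(12, 11/3, 9)
obs 7: x=0 → posterior Dirichlet(13, 11/3, 9)
obs 8: x=1 → posterior Dirichlet(13, 14/3, 9)
obs 9: x=2 → posterior Dirichlet(13, 14/3, 10)
obs 10: x=2 → posterior Dirichlet(13, 14/3, 11)
obs 11: x=2 → posterior Dirichlet(13, 14/3, 12)
obs 12: x=1 → posterior Dirichlet(13, 17/3, 12)
obs 13: x=0 → posterior Dirichlet(14, 17/3, 12)
obs 14: x=0 → posterior Dirichlet(15, 17/3, 12)

k = 12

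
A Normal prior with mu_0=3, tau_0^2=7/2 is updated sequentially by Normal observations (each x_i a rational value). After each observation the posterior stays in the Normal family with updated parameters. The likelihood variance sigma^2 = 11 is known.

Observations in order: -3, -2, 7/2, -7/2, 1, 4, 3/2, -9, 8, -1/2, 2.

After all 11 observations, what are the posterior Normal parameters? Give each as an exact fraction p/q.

obs 1: x=-3 → posterior Normal(45/29, 77/29)
obs 2: x=-2 → posterior Normal(31/36, 77/36)
obs 3: x=7/2 → posterior Normal(111/86, 77/43)
obs 4: x=-7/2 → posterior Normal(31/50, 77/50)
obs 5: x=1 → posterior Normal(2/3, 77/57)
obs 6: x=4 → posterior Normal(33/32, 77/64)
obs 7: x=3/2 → posterior Normal(153/142, 77/71)
obs 8: x=-9 → posterior Normal(9/52, 77/78)
obs 9: x=8 → posterior Normal(139/170, 77/85)
obs 10: x=-1/2 → posterior Normal(33/46, 77/92)
obs 11: x=2 → posterior Normal(80/99, 7/9)

mu_0=80/99, tau_0^2=7/9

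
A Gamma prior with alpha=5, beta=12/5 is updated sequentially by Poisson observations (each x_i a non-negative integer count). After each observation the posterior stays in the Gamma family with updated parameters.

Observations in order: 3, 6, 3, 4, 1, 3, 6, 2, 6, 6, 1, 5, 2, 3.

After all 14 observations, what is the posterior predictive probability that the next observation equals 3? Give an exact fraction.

19834779390340905894506237231224821185028743699064380030133230713852167291149461602300503363594107294326980608000/93161807626985629384745258645099969263151863978857486735821809127237040791739738897097256133137471613189714726387

obs 1: x=3 → posterior Gamma(8, 17/5)
obs 2: x=6 → posterior Gamma(14, 22/5)
obs 3: x=3 → posterior Gamma(17, 27/5)
obs 4: x=4 → posterior Gamma(21, 32/5)
obs 5: x=1 → posterior Gamma(22, 37/5)
obs 6: x=3 → posterior Gamma(25, 42/5)
obs 7: x=6 → posterior Gamma(31, 47/5)
obs 8: x=2 → posterior Gamma(33, 52/5)
obs 9: x=6 → posterior Gamma(39, 57/5)
obs 10: x=6 → posterior Gamma(45, 62/5)
obs 11: x=1 → posterior Gamma(46, 67/5)
obs 12: x=5 → posterior Gamma(51, 72/5)
obs 13: x=2 → posterior Gamma(53, 77/5)
obs 14: x=3 → posterior Gamma(56, 82/5)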